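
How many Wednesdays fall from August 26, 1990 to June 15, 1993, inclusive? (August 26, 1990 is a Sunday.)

146

August 26, 1990 is a Sunday; the first Wednesday on or after it is August 29, 1990 (3 days later).
From August 29, 1990 to June 15, 1993: 124 + 365 + 366 + 166 = 1021 days (rest of 1990, 1991, 1992, to June 15, 1993 in 1993).
1021 ÷ 7 = 145 full weeks with remainder 6, so 145 more Wednesdays after the first → 146.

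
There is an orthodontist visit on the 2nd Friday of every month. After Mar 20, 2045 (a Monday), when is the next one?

Apr 14, 2045

Mar 2045 starts on a Wednesday; its first Friday is the 3rd, so the 2nd Friday is the 10th — Mar 10, 2045.
That is not after Mar 20, 2045, so look at Apr 2045.
Apr 2045 starts on a Saturday; its first Friday is the 7th, so the 2nd Friday is the 14th — Apr 14, 2045.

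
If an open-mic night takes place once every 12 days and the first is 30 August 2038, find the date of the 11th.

28 December 2038

The 11th occurrence is 10 intervals after the first: 10 × 12 = 120 days after 30 August 2038.
August has 31 days — 1 day to the end of August leaves 119.
September has 30 days (89 left).
October has 31 days (58 left).
November has 30 days (28 left).
28 days into December → 28 December 2038.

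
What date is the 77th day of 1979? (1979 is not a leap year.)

March 18, 1979

January has 31 days (77 − 31 = 46 remain).
February has 28 days (46 − 28 = 18 remain).
18 into March → March 18.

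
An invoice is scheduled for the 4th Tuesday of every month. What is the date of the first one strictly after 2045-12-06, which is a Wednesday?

2045-12-26

December 2045 starts on a Friday; its first Tuesday is the 5th, so the 4th Tuesday is the 26th — 2045-12-26.
2045-12-26 is after 2045-12-06, so that is the next one.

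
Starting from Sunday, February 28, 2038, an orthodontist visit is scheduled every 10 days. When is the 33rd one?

The 33rd occurrence is 32 intervals after the first: 32 × 10 = 320 days after February 28, 2038.
February has 28 days — 0 days to the end of February leaves 320.
March has 31 days (289 left).
April has 30 days (259 left).
May has 31 days (228 left).
June has 30 days (198 left).
July has 31 days (167 left).
August has 31 days (136 left).
September has 30 days (106 left).
October has 31 days (75 left).
November has 30 days (45 left).
December has 31 days (14 left).
14 days into January → January 14, 2039.

January 14, 2039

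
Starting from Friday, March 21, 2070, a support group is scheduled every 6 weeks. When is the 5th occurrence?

The 5th occurrence is 4 intervals after the first: 4 × 42 = 168 days after March 21, 2070.
March has 31 days — 10 days to the end of March leaves 158.
April has 30 days (128 left).
May has 31 days (97 left).
June has 30 days (67 left).
July has 31 days (36 left).
August has 31 days (5 left).
5 days into September → September 5, 2070.

September 5, 2070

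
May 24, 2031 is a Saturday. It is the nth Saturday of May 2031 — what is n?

4th

Day 24 falls in week ⌈24/7⌉ of the month.
Days 1–7 hold the 1st Saturday, 8–14 the 2nd, 15–21 the 3rd, 22–28 the 4th, 29–31 the 5th.
24 is in the range for the 4th.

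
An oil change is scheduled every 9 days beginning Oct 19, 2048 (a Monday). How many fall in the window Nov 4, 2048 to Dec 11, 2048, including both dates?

Occurrences land 9·i days after Oct 19, 2048 for i = 0, 1, 2, …
Nov 4, 2048 is 16 days after the start; 16 ÷ 9 = 1 remainder 7; since the remainder is 7, round up to i = 2. First occurrence in the window: #3 on Nov 6, 2048 (2×9 = 18 days in).
Dec 11, 2048 is 53 days after the start; 53 ÷ 9 = 5 remainder 8. Last occurrence in the window: #6 on Dec 3, 2048.
Occurrences #3 through #6: 4 in total.

4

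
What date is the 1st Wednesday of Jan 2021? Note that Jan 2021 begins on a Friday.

Jan 2021 begins on a Friday, so the first Wednesday is Jan 6 (5 days later).

Jan 6, 2021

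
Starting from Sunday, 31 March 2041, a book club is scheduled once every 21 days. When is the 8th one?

25 August 2041

The 8th occurrence is 7 intervals after the first: 7 × 21 = 147 days after 31 March 2041.
March has 31 days — 0 days to the end of March leaves 147.
April has 30 days (117 left).
May has 31 days (86 left).
June has 30 days (56 left).
July has 31 days (25 left).
25 days into August → 25 August 2041.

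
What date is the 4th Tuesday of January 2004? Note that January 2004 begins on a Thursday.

2004-01-27

January 2004 begins on a Thursday, so the first Tuesday is January 6 (5 days later).
The 4th Tuesday is 3 weeks later: 6 + 21 = 27.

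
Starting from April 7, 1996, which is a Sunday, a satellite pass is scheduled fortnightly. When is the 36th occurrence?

August 10, 1997

The 36th occurrence is 35 intervals after the first: 35 × 14 = 490 days after April 7, 1996.
April has 30 days — 23 days to the end of April leaves 467.
From end of April to end of 1996 is 245 days (222 left).
January has 31 days (191 left).
February has 28 days (163 left).
March has 31 days (132 left).
April has 30 days (102 left).
May has 31 days (71 left).
June has 30 days (41 left).
July has 31 days (10 left).
10 days into August → August 10, 1997.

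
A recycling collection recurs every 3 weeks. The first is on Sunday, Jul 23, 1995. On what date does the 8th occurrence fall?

Dec 17, 1995

The 8th occurrence is 7 intervals after the first: 7 × 21 = 147 days after Jul 23, 1995.
Jul has 31 days — 8 days to the end of Jul leaves 139.
Aug has 31 days (108 left).
Sep has 30 days (78 left).
Oct has 31 days (47 left).
Nov has 30 days (17 left).
17 days into Dec → Dec 17, 1995.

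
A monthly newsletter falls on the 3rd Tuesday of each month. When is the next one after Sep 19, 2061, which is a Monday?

Sep 2061 starts on a Thursday; its first Tuesday is the 6th, so the 3rd Tuesday is the 20th — Sep 20, 2061.
Sep 20, 2061 is after Sep 19, 2061, so that is the next one.

Sep 20, 2061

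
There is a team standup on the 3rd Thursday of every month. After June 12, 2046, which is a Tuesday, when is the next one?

June 21, 2046

June 2046 starts on a Friday; its first Thursday is the 7th, so the 3rd Thursday is the 21st — June 21, 2046.
June 21, 2046 is after June 12, 2046, so that is the next one.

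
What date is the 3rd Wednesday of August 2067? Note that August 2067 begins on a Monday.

August 2067 begins on a Monday, so the first Wednesday is August 3 (2 days later).
The 3rd Wednesday is 2 weeks later: 3 + 14 = 17.

August 17, 2067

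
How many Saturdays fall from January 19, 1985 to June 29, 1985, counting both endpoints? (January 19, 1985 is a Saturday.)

24

January 19, 1985 is a Saturday; the first Saturday on or after it is January 19, 1985.
From January 19, 1985 to June 29, 1985: 12 + 28 + 31 + 30 + 31 + 29 = 161 days (rest of January, February, March, April, May, June).
161 ÷ 7 = 23 full weeks with remainder 0, so 23 more Saturdays after the first → 24.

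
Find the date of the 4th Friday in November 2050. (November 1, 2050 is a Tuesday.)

November 2050 begins on a Tuesday, so the first Friday is November 4 (3 days later).
The 4th Friday is 3 weeks later: 4 + 21 = 25.

November 25, 2050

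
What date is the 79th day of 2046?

20 March 2046

January has 31 days (79 − 31 = 48 remain).
February has 28 days (48 − 28 = 20 remain).
20 into March → March 20.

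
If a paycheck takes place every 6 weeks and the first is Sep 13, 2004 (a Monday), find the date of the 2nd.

Oct 25, 2004

The 2nd occurrence is 1 interval after the first: 1 × 42 = 42 days after Sep 13, 2004.
Sep has 30 days — 17 days to the end of Sep leaves 25.
25 days into Oct → Oct 25, 2004.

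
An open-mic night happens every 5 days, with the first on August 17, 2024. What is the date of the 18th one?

November 10, 2024

The 18th occurrence is 17 intervals after the first: 17 × 5 = 85 days after August 17, 2024.
August has 31 days — 14 days to the end of August leaves 71.
September has 30 days (41 left).
October has 31 days (10 left).
10 days into November → November 10, 2024.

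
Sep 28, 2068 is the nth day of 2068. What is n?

Days in months before Sep: 31 + 29 + 31 + 30 + 31 + 30 + 31 + 31 = 244.
Plus 28 days into Sep → day 272.

272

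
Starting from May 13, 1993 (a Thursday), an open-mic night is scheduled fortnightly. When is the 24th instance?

The 24th occurrence is 23 intervals after the first: 23 × 14 = 322 days after May 13, 1993.
May has 31 days — 18 days to the end of May leaves 304.
June has 30 days (274 left).
July has 31 days (243 left).
August has 31 days (212 left).
September has 30 days (182 left).
October has 31 days (151 left).
November has 30 days (121 left).
December has 31 days (90 left).
January has 31 days (59 left).
February has 28 days (31 left).
31 days into March → March 31, 1994.

March 31, 1994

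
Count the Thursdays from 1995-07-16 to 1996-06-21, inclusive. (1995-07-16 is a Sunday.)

1995-07-16 is a Sunday; the first Thursday on or after it is 1995-07-20 (4 days later).
From 1995-07-20 to 1996-06-21: 164 + 173 = 337 days (rest of 1995, to 1996-06-21 in 1996).
337 ÷ 7 = 48 full weeks with remainder 1, so 48 more Thursdays after the first → 49.

49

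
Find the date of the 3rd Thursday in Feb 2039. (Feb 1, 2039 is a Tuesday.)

Feb 2039 begins on a Tuesday, so the first Thursday is Feb 3 (2 days later).
The 3rd Thursday is 2 weeks later: 3 + 14 = 17.

Feb 17, 2039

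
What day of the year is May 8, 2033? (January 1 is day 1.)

Days in months before May: 31 + 28 + 31 + 30 = 120.
Plus 8 days into May → day 128.

128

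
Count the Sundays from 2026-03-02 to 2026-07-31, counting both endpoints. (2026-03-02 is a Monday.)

2026-03-02 is a Monday; the first Sunday on or after it is 2026-03-08 (6 days later).
From 2026-03-08 to 2026-07-31: 23 + 30 + 31 + 30 + 31 = 145 days (rest of March, April, May, June, July).
145 ÷ 7 = 20 full weeks with remainder 5, so 20 more Sundays after the first → 21.

21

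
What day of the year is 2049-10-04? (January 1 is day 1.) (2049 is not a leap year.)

277

Days in months before October: 31 + 28 + 31 + 30 + 31 + 30 + 31 + 31 + 30 = 273.
Plus 4 days into October → day 277.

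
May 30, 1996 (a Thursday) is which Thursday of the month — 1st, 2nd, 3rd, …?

5th

Day 30 falls in week ⌈30/7⌉ of the month.
Days 1–7 hold the 1st Thursday, 8–14 the 2nd, 15–21 the 3rd, 22–28 the 4th, 29–31 the 5th.
30 is in the range for the 5th.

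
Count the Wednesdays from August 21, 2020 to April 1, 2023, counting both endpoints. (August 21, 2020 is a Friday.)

136

August 21, 2020 is a Friday; the first Wednesday on or after it is August 26, 2020 (5 days later).
From August 26, 2020 to April 1, 2023: 127 + 365 + 365 + 91 = 948 days (rest of 2020, 2021, 2022, to April 1, 2023 in 2023).
948 ÷ 7 = 135 full weeks with remainder 3, so 135 more Wednesdays after the first → 136.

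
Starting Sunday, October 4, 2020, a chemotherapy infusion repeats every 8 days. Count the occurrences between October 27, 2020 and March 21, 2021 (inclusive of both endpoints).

19

Occurrences land 8·i days after October 4, 2020 for i = 0, 1, 2, …
October 27, 2020 is 23 days after the start; 23 ÷ 8 = 2 remainder 7; since the remainder is 7, round up to i = 3. First occurrence in the window: #4 on October 28, 2020 (3×8 = 24 days in).
March 21, 2021 is 168 days after the start; 168 ÷ 8 = 21 remainder 0. Last occurrence in the window: #22 on March 21, 2021.
Occurrences #4 through #22: 19 in total.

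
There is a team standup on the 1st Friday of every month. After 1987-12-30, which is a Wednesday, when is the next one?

1988-01-01

December 1987 starts on a Tuesday, so its 1st Friday is 1987-12-04 (3 days in).
That is not after 1987-12-30, so look at January 1988.
January 1988 starts on a Friday, so its 1st Friday is 1988-01-01.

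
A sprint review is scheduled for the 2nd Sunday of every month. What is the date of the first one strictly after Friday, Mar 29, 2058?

Mar 2058 starts on a Friday; its first Sunday is the 3rd, so the 2nd Sunday is the 10th — Mar 10, 2058.
That is not after Mar 29, 2058, so look at Apr 2058.
Apr 2058 starts on a Monday; its first Sunday is the 7th, so the 2nd Sunday is the 14th — Apr 14, 2058.

Apr 14, 2058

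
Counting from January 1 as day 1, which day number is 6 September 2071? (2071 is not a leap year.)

Days in months before September: 31 + 28 + 31 + 30 + 31 + 30 + 31 + 31 = 243.
Plus 6 days into September → day 249.

249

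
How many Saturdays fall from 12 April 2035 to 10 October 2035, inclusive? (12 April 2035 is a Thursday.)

26

12 April 2035 is a Thursday; the first Saturday on or after it is 14 April 2035 (2 days later).
From 14 April 2035 to 10 October 2035: 16 + 31 + 30 + 31 + 31 + 30 + 10 = 179 days (rest of April, May, June, July, August, September, October).
179 ÷ 7 = 25 full weeks with remainder 4, so 25 more Saturdays after the first → 26.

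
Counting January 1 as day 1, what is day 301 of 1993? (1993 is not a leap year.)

1993-10-28

January has 31 days (301 − 31 = 270 remain).
February has 28 days (270 − 28 = 242 remain).
March has 31 days (242 − 31 = 211 remain).
April has 30 days (211 − 30 = 181 remain).
May has 31 days (181 − 31 = 150 remain).
June has 30 days (150 − 30 = 120 remain).
July has 31 days (120 − 31 = 89 remain).
August has 31 days (89 − 31 = 58 remain).
September has 30 days (58 − 30 = 28 remain).
28 into October → October 28.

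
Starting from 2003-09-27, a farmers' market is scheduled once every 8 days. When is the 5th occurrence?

2003-10-29

The 5th occurrence is 4 intervals after the first: 4 × 8 = 32 days after 2003-09-27.
September has 30 days — 3 days to the end of September leaves 29.
29 days into October → 2003-10-29.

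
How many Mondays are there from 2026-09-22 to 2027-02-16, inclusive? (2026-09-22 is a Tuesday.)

2026-09-22 is a Tuesday; the first Monday on or after it is 2026-09-28 (6 days later).
From 2026-09-28 to 2027-02-16: 2 + 31 + 30 + 31 + 31 + 16 = 141 days (rest of September, October, November, December, January, February).
141 ÷ 7 = 20 full weeks with remainder 1, so 20 more Mondays after the first → 21.

21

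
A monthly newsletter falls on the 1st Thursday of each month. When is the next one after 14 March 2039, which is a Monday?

March 2039 starts on a Tuesday, so its 1st Thursday is 3 March 2039 (2 days in).
That is not after 14 March 2039, so look at April 2039.
April 2039 starts on a Friday, so its 1st Thursday is 7 April 2039 (6 days in).

7 April 2039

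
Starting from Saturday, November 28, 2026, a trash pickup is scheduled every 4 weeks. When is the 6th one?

April 17, 2027

The 6th occurrence is 5 intervals after the first: 5 × 28 = 140 days after November 28, 2026.
November has 30 days — 2 days to the end of November leaves 138.
December has 31 days (107 left).
January has 31 days (76 left).
February has 28 days (48 left).
March has 31 days (17 left).
17 days into April → April 17, 2027.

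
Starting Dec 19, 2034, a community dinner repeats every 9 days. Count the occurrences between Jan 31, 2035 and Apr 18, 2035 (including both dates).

9

Occurrences land 9·i days after Dec 19, 2034 for i = 0, 1, 2, …
Jan 31, 2035 is 43 days after the start; 43 ÷ 9 = 4 remainder 7; since the remainder is 7, round up to i = 5. First occurrence in the window: #6 on Feb 2, 2035 (5×9 = 45 days in).
Apr 18, 2035 is 120 days after the start; 120 ÷ 9 = 13 remainder 3. Last occurrence in the window: #14 on Apr 15, 2035.
Occurrences #6 through #14: 9 in total.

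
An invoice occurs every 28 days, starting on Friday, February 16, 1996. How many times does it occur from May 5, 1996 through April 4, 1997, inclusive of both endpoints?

12

Occurrences land 28·i days after February 16, 1996 for i = 0, 1, 2, …
May 5, 1996 is 79 days after the start; 79 ÷ 28 = 2 remainder 23; since the remainder is 23, round up to i = 3. First occurrence in the window: #4 on May 10, 1996 (3×28 = 84 days in).
April 4, 1997 is 413 days after the start; 413 ÷ 28 = 14 remainder 21. Last occurrence in the window: #15 on March 14, 1997.
Occurrences #4 through #15: 12 in total.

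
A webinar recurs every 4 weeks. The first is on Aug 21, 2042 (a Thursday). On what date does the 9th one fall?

The 9th occurrence is 8 intervals after the first: 8 × 28 = 224 days after Aug 21, 2042.
Aug has 31 days — 10 days to the end of Aug leaves 214.
Sep has 30 days (184 left).
Oct has 31 days (153 left).
Nov has 30 days (123 left).
Dec has 31 days (92 left).
Jan has 31 days (61 left).
Feb has 28 days (33 left).
Mar has 31 days (2 left).
2 days into Apr → Apr 2, 2043.

Apr 2, 2043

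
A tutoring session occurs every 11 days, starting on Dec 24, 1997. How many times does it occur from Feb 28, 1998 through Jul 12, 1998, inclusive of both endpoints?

13

Occurrences land 11·i days after Dec 24, 1997 for i = 0, 1, 2, …
Feb 28, 1998 is 66 days after the start; 66 ÷ 11 = 6 remainder 0. First occurrence in the window: #7 on Feb 28, 1998 (6×11 = 66 days in).
Jul 12, 1998 is 200 days after the start; 200 ÷ 11 = 18 remainder 2. Last occurrence in the window: #19 on Jul 10, 1998.
Occurrences #7 through #19: 13 in total.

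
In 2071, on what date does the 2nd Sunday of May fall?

May 2071 begins on a Friday, so the first Sunday is May 3 (2 days later).
The 2nd Sunday is 1 weeks later: 3 + 7 = 10.

May 10, 2071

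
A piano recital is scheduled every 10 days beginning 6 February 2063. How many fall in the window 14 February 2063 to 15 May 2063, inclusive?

9

Occurrences land 10·i days after 6 February 2063 for i = 0, 1, 2, …
14 February 2063 is 8 days after the start; 8 ÷ 10 = 0 remainder 8; since the remainder is 8, round up to i = 1. First occurrence in the window: #2 on 16 February 2063 (1×10 = 10 days in).
15 May 2063 is 98 days after the start; 98 ÷ 10 = 9 remainder 8. Last occurrence in the window: #10 on 7 May 2063.
Occurrences #2 through #10: 9 in total.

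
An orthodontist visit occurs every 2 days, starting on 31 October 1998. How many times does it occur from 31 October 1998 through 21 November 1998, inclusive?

11

Occurrences land 2·i days after 31 October 1998 for i = 0, 1, 2, …
The window opens on the start date, so the first occurrence inside is #1 on 31 October 1998.
21 November 1998 is 21 days after the start; 21 ÷ 2 = 10 remainder 1. Last occurrence in the window: #11 on 20 November 1998.
Occurrences #1 through #11: 11 in total.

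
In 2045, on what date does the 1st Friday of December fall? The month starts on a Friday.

1 December 2045

December 2045 begins on a Friday, so the first Friday is December 1.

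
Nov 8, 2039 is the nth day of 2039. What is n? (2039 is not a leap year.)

Days in months before Nov: 31 + 28 + 31 + 30 + 31 + 30 + 31 + 31 + 30 + 31 = 304.
Plus 8 days into Nov → day 312.

312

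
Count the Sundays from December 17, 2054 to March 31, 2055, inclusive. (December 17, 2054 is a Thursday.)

December 17, 2054 is a Thursday; the first Sunday on or after it is December 20, 2054 (3 days later).
From December 20, 2054 to March 31, 2055: 11 + 31 + 28 + 31 = 101 days (rest of December, January, February, March).
101 ÷ 7 = 14 full weeks with remainder 3, so 14 more Sundays after the first → 15.

15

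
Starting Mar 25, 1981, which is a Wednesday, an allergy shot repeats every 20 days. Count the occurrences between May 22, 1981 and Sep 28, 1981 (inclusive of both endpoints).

Occurrences land 20·i days after Mar 25, 1981 for i = 0, 1, 2, …
May 22, 1981 is 58 days after the start; 58 ÷ 20 = 2 remainder 18; since the remainder is 18, round up to i = 3. First occurrence in the window: #4 on May 24, 1981 (3×20 = 60 days in).
Sep 28, 1981 is 187 days after the start; 187 ÷ 20 = 9 remainder 7. Last occurrence in the window: #10 on Sep 21, 1981.
Occurrences #4 through #10: 7 in total.

7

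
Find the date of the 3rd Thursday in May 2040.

May 17, 2040

May 2040 begins on a Tuesday, so the first Thursday is May 3 (2 days later).
The 3rd Thursday is 2 weeks later: 3 + 14 = 17.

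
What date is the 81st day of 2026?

Jan has 31 days (81 − 31 = 50 remain).
Feb has 28 days (50 − 28 = 22 remain).
22 into Mar → Mar 22.

Mar 22, 2026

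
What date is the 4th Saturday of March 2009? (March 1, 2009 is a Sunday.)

March 2009 begins on a Sunday, so the first Saturday is March 7 (6 days later).
The 4th Saturday is 3 weeks later: 7 + 21 = 28.

28 March 2009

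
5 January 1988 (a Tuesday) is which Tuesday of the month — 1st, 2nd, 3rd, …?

1st

Day 5 falls in week ⌈5/7⌉ of the month.
Days 1–7 hold the 1st Tuesday, 8–14 the 2nd, 15–21 the 3rd, 22–28 the 4th, 29–31 the 5th.
5 is in the range for the 1st.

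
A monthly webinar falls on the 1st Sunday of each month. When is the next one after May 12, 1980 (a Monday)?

June 1, 1980

May 1980 starts on a Thursday, so its 1st Sunday is May 4, 1980 (3 days in).
That is not after May 12, 1980, so look at June 1980.
June 1980 starts on a Sunday, so its 1st Sunday is June 1, 1980.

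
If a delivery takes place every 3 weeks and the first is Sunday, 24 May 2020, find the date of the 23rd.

29 August 2021

The 23rd occurrence is 22 intervals after the first: 22 × 21 = 462 days after 24 May 2020.
May has 31 days — 7 days to the end of May leaves 455.
From end of May to end of 2020 is 214 days (241 left).
January has 31 days (210 left).
February has 28 days (182 left).
March has 31 days (151 left).
April has 30 days (121 left).
May has 31 days (90 left).
June has 30 days (60 left).
July has 31 days (29 left).
29 days into August → 29 August 2021.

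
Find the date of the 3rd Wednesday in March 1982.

The first Wednesday of March 1982 is March 3.
The 3rd Wednesday is 2 weeks later: 3 + 14 = 17.

1982-03-17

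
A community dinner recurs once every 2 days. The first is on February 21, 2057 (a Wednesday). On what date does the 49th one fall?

The 49th occurrence is 48 intervals after the first: 48 × 2 = 96 days after February 21, 2057.
February has 28 days — 7 days to the end of February leaves 89.
March has 31 days (58 left).
April has 30 days (28 left).
28 days into May → May 28, 2057.

May 28, 2057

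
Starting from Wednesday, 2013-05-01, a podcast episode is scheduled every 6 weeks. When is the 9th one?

The 9th occurrence is 8 intervals after the first: 8 × 42 = 336 days after 2013-05-01.
May has 31 days — 30 days to the end of May leaves 306.
June has 30 days (276 left).
July has 31 days (245 left).
August has 31 days (214 left).
September has 30 days (184 left).
October has 31 days (153 left).
November has 30 days (123 left).
December has 31 days (92 left).
January has 31 days (61 left).
February has 28 days (33 left).
March has 31 days (2 left).
2 days into April → 2014-04-02.

2014-04-02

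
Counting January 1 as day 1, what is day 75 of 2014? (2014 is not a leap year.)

January has 31 days (75 − 31 = 44 remain).
February has 28 days (44 − 28 = 16 remain).
16 into March → March 16.

2014-03-16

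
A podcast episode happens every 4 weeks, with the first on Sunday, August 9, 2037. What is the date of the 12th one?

June 13, 2038

The 12th occurrence is 11 intervals after the first: 11 × 28 = 308 days after August 9, 2037.
August has 31 days — 22 days to the end of August leaves 286.
September has 30 days (256 left).
October has 31 days (225 left).
November has 30 days (195 left).
December has 31 days (164 left).
January has 31 days (133 left).
February has 28 days (105 left).
March has 31 days (74 left).
April has 30 days (44 left).
May has 31 days (13 left).
13 days into June → June 13, 2038.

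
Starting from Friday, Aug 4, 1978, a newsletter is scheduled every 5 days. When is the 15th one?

Oct 13, 1978

The 15th occurrence is 14 intervals after the first: 14 × 5 = 70 days after Aug 4, 1978.
Aug has 31 days — 27 days to the end of Aug leaves 43.
Sep has 30 days (13 left).
13 days into Oct → Oct 13, 1978.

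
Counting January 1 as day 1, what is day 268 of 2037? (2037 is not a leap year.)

25 September 2037

January has 31 days (268 − 31 = 237 remain).
February has 28 days (237 − 28 = 209 remain).
March has 31 days (209 − 31 = 178 remain).
April has 30 days (178 − 30 = 148 remain).
May has 31 days (148 − 31 = 117 remain).
June has 30 days (117 − 30 = 87 remain).
July has 31 days (87 − 31 = 56 remain).
August has 31 days (56 − 31 = 25 remain).
25 into September → September 25.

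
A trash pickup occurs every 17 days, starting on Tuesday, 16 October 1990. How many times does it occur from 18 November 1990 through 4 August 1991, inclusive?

16

Occurrences land 17·i days after 16 October 1990 for i = 0, 1, 2, …
18 November 1990 is 33 days after the start; 33 ÷ 17 = 1 remainder 16; since the remainder is 16, round up to i = 2. First occurrence in the window: #3 on 19 November 1990 (2×17 = 34 days in).
4 August 1991 is 292 days after the start; 292 ÷ 17 = 17 remainder 3. Last occurrence in the window: #18 on 1 August 1991.
Occurrences #3 through #18: 16 in total.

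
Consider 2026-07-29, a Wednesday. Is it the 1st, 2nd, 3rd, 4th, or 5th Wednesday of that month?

5th

Day 29 falls in week ⌈29/7⌉ of the month.
Days 1–7 hold the 1st Wednesday, 8–14 the 2nd, 15–21 the 3rd, 22–28 the 4th, 29–31 the 5th.
29 is in the range for the 5th.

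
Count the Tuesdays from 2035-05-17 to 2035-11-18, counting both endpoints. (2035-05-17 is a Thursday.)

2035-05-17 is a Thursday; the first Tuesday on or after it is 2035-05-22 (5 days later).
From 2035-05-22 to 2035-11-18: 9 + 30 + 31 + 31 + 30 + 31 + 18 = 180 days (rest of May, June, July, August, September, October, November).
180 ÷ 7 = 25 full weeks with remainder 5, so 25 more Tuesdays after the first → 26.

26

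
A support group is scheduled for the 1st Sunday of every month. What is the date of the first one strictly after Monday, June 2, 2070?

July 6, 2070

June 2070 starts on a Sunday, so its 1st Sunday is June 1, 2070.
That is not after June 2, 2070, so look at July 2070.
July 2070 starts on a Tuesday, so its 1st Sunday is July 6, 2070 (5 days in).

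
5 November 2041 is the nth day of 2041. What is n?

Days in months before November: 31 + 28 + 31 + 30 + 31 + 30 + 31 + 31 + 30 + 31 = 304.
Plus 5 days into November → day 309.

309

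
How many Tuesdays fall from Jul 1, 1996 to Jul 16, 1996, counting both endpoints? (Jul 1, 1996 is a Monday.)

Jul 1, 1996 is a Monday; the first Tuesday on or after it is Jul 2, 1996 (1 day later).
From Jul 2, 1996 to Jul 16, 1996 is 16 − 2 = 14 days.
14 ÷ 7 = 2 full weeks with remainder 0, so 2 more Tuesdays after the first → 3.

3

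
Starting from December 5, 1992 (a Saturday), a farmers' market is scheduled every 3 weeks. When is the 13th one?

August 14, 1993

The 13th occurrence is 12 intervals after the first: 12 × 21 = 252 days after December 5, 1992.
December has 31 days — 26 days to the end of December leaves 226.
January has 31 days (195 left).
February has 28 days (167 left).
March has 31 days (136 left).
April has 30 days (106 left).
May has 31 days (75 left).
June has 30 days (45 left).
July has 31 days (14 left).
14 days into August → August 14, 1993.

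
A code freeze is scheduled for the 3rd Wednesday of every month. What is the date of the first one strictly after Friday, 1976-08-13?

1976-08-18

August 1976 starts on a Sunday; its first Wednesday is the 4th, so the 3rd Wednesday is the 18th — 1976-08-18.
1976-08-18 is after 1976-08-13, so that is the next one.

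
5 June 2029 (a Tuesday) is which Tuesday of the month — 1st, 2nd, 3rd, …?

1st

Day 5 falls in week ⌈5/7⌉ of the month.
Days 1–7 hold the 1st Tuesday, 8–14 the 2nd, 15–21 the 3rd, 22–28 the 4th, 29–31 the 5th.
5 is in the range for the 1st.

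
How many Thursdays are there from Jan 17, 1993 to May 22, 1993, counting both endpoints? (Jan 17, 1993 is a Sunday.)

18

Jan 17, 1993 is a Sunday; the first Thursday on or after it is Jan 21, 1993 (4 days later).
From Jan 21, 1993 to May 22, 1993: 10 + 28 + 31 + 30 + 22 = 121 days (rest of Jan, Feb, Mar, Apr, May).
121 ÷ 7 = 17 full weeks with remainder 2, so 17 more Thursdays after the first → 18.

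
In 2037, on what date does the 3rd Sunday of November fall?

2037-11-15

November 2037 begins on a Sunday, so the first Sunday is November 1.
The 3rd Sunday is 2 weeks later: 1 + 14 = 15.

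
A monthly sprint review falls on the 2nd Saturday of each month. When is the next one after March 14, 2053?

April 12, 2053

March 2053 starts on a Saturday; its first Saturday is the 1st, so the 2nd Saturday is the 8th — March 8, 2053.
That is not after March 14, 2053, so look at April 2053.
April 2053 starts on a Tuesday; its first Saturday is the 5th, so the 2nd Saturday is the 12th — April 12, 2053.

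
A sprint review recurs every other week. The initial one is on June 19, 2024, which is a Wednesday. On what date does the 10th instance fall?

The 10th occurrence is 9 intervals after the first: 9 × 14 = 126 days after June 19, 2024.
June has 30 days — 11 days to the end of June leaves 115.
July has 31 days (84 left).
August has 31 days (53 left).
September has 30 days (23 left).
23 days into October → October 23, 2024.

October 23, 2024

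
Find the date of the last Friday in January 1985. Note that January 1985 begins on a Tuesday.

January 1985 begins on a Tuesday, so the first Friday is January 4 (3 days later).
January 1985 has 31 days. Adding weeks: 4, 11, 18, 25 — the last one ≤ 31 is the 25th.

1985-01-25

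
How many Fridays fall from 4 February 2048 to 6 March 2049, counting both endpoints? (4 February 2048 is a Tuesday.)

4 February 2048 is a Tuesday; the first Friday on or after it is 7 February 2048 (3 days later).
From 7 February 2048 to 6 March 2049: 328 + 65 = 393 days (rest of 2048, to 6 March 2049 in 2049).
393 ÷ 7 = 56 full weeks with remainder 1, so 56 more Fridays after the first → 57.

57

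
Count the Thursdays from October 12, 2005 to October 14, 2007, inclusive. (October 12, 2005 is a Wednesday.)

October 12, 2005 is a Wednesday; the first Thursday on or after it is October 13, 2005 (1 day later).
From October 13, 2005 to October 14, 2007: 79 + 365 + 287 = 731 days (rest of 2005, 2006, to October 14, 2007 in 2007).
731 ÷ 7 = 104 full weeks with remainder 3, so 104 more Thursdays after the first → 105.

105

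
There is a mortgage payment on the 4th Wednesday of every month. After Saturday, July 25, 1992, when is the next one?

July 1992 starts on a Wednesday; its first Wednesday is the 1st, so the 4th Wednesday is the 22nd — July 22, 1992.
That is not after July 25, 1992, so look at August 1992.
August 1992 starts on a Saturday; its first Wednesday is the 5th, so the 4th Wednesday is the 26th — August 26, 1992.

August 26, 1992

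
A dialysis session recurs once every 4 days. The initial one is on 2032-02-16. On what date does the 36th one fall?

The 36th occurrence is 35 intervals after the first: 35 × 4 = 140 days after 2032-02-16.
February has 29 days — 13 days to the end of February leaves 127.
March has 31 days (96 left).
April has 30 days (66 left).
May has 31 days (35 left).
June has 30 days (5 left).
5 days into July → 2032-07-05.

2032-07-05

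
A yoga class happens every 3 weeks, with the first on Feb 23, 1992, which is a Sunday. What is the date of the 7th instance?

Jun 28, 1992

The 7th occurrence is 6 intervals after the first: 6 × 21 = 126 days after Feb 23, 1992.
Feb has 29 days — 6 days to the end of Feb leaves 120.
Mar has 31 days (89 left).
Apr has 30 days (59 left).
May has 31 days (28 left).
28 days into Jun → Jun 28, 1992.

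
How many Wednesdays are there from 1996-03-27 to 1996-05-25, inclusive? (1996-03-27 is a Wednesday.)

9

1996-03-27 is a Wednesday; the first Wednesday on or after it is 1996-03-27.
From 1996-03-27 to 1996-05-25: 4 + 30 + 25 = 59 days (rest of March, April, May).
59 ÷ 7 = 8 full weeks with remainder 3, so 8 more Wednesdays after the first → 9.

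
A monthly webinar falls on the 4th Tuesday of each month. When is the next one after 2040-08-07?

2040-08-28

August 2040 starts on a Wednesday; its first Tuesday is the 7th, so the 4th Tuesday is the 28th — 2040-08-28.
2040-08-28 is after 2040-08-07, so that is the next one.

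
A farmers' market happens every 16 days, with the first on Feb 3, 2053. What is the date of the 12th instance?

Jul 29, 2053

The 12th occurrence is 11 intervals after the first: 11 × 16 = 176 days after Feb 3, 2053.
Feb has 28 days — 25 days to the end of Feb leaves 151.
Mar has 31 days (120 left).
Apr has 30 days (90 left).
May has 31 days (59 left).
Jun has 30 days (29 left).
29 days into Jul → Jul 29, 2053.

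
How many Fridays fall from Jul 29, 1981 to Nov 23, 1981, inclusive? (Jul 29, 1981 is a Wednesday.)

Jul 29, 1981 is a Wednesday; the first Friday on or after it is Jul 31, 1981 (2 days later).
From Jul 31, 1981 to Nov 23, 1981: 0 + 31 + 30 + 31 + 23 = 115 days (rest of Jul, Aug, Sep, Oct, Nov).
115 ÷ 7 = 16 full weeks with remainder 3, so 16 more Fridays after the first → 17.

17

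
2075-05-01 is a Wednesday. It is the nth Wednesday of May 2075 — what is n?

1st

Day 1 falls in week ⌈1/7⌉ of the month.
Days 1–7 hold the 1st Wednesday, 8–14 the 2nd, 15–21 the 3rd, 22–28 the 4th, 29–31 the 5th.
1 is in the range for the 1st.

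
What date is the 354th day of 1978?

1978-12-20

January has 31 days (354 − 31 = 323 remain).
February has 28 days (323 − 28 = 295 remain).
March has 31 days (295 − 31 = 264 remain).
April has 30 days (264 − 30 = 234 remain).
May has 31 days (234 − 31 = 203 remain).
June has 30 days (203 − 30 = 173 remain).
July has 31 days (173 − 31 = 142 remain).
August has 31 days (142 − 31 = 111 remain).
September has 30 days (111 − 30 = 81 remain).
October has 31 days (81 − 31 = 50 remain).
November has 30 days (50 − 30 = 20 remain).
20 into December → December 20.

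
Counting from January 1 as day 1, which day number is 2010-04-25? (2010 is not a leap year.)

115

Days in months before April: 31 + 28 + 31 = 90.
Plus 25 days into April → day 115.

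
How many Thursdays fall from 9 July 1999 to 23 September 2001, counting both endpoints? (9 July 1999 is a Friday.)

9 July 1999 is a Friday; the first Thursday on or after it is 15 July 1999 (6 days later).
From 15 July 1999 to 23 September 2001: 169 + 366 + 266 = 801 days (rest of 1999, 2000, to 23 September 2001 in 2001).
801 ÷ 7 = 114 full weeks with remainder 3, so 114 more Thursdays after the first → 115.

115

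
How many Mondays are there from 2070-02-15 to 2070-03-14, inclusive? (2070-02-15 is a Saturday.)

2070-02-15 is a Saturday; the first Monday on or after it is 2070-02-17 (2 days later).
From 2070-02-17 to 2070-03-14: 11 + 14 = 25 days (rest of February, March).
25 ÷ 7 = 3 full weeks with remainder 4, so 3 more Mondays after the first → 4.

4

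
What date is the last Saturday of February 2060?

28 February 2060

The first Saturday of February 2060 is February 7.
February 2060 has 29 days. Adding weeks: 7, 14, 21, 28 — the last one ≤ 29 is the 28th.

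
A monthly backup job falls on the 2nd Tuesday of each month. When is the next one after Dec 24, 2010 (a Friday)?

Jan 11, 2011

Dec 2010 starts on a Wednesday; its first Tuesday is the 7th, so the 2nd Tuesday is the 14th — Dec 14, 2010.
That is not after Dec 24, 2010, so look at Jan 2011.
Jan 2011 starts on a Saturday; its first Tuesday is the 4th, so the 2nd Tuesday is the 11th — Jan 11, 2011.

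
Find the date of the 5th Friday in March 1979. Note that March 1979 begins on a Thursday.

30 March 1979

March 1979 begins on a Thursday, so the first Friday is March 2 (1 day later).
The 5th Friday is 4 weeks later: 2 + 28 = 30.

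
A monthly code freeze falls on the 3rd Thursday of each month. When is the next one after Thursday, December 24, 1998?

January 21, 1999

December 1998 starts on a Tuesday; its first Thursday is the 3rd, so the 3rd Thursday is the 17th — December 17, 1998.
That is not after December 24, 1998, so look at January 1999.
January 1999 starts on a Friday; its first Thursday is the 7th, so the 3rd Thursday is the 21st — January 21, 1999.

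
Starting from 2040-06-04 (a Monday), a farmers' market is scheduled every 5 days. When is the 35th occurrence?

2040-11-21

The 35th occurrence is 34 intervals after the first: 34 × 5 = 170 days after 2040-06-04.
June has 30 days — 26 days to the end of June leaves 144.
July has 31 days (113 left).
August has 31 days (82 left).
September has 30 days (52 left).
October has 31 days (21 left).
21 days into November → 2040-11-21.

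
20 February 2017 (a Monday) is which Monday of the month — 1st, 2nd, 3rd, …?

Day 20 falls in week ⌈20/7⌉ of the month.
Days 1–7 hold the 1st Monday, 8–14 the 2nd, 15–21 the 3rd, 22–28 the 4th, 29–31 the 5th.
20 is in the range for the 3rd.

3rd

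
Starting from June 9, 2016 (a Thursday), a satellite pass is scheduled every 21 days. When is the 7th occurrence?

October 13, 2016

The 7th occurrence is 6 intervals after the first: 6 × 21 = 126 days after June 9, 2016.
June has 30 days — 21 days to the end of June leaves 105.
July has 31 days (74 left).
August has 31 days (43 left).
September has 30 days (13 left).
13 days into October → October 13, 2016.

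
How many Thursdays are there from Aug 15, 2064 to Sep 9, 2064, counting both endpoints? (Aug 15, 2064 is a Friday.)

Aug 15, 2064 is a Friday; the first Thursday on or after it is Aug 21, 2064 (6 days later).
From Aug 21, 2064 to Sep 9, 2064: 10 + 9 = 19 days (rest of Aug, Sep).
19 ÷ 7 = 2 full weeks with remainder 5, so 2 more Thursdays after the first → 3.

3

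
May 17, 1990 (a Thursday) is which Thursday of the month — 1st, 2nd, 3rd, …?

Day 17 falls in week ⌈17/7⌉ of the month.
Days 1–7 hold the 1st Thursday, 8–14 the 2nd, 15–21 the 3rd, 22–28 the 4th, 29–31 the 5th.
17 is in the range for the 3rd.

3rd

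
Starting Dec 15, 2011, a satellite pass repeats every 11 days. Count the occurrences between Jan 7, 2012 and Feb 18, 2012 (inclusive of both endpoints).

3

Occurrences land 11·i days after Dec 15, 2011 for i = 0, 1, 2, …
Jan 7, 2012 is 23 days after the start; 23 ÷ 11 = 2 remainder 1; since the remainder is 1, round up to i = 3. First occurrence in the window: #4 on Jan 17, 2012 (3×11 = 33 days in).
Feb 18, 2012 is 65 days after the start; 65 ÷ 11 = 5 remainder 10. Last occurrence in the window: #6 on Feb 8, 2012.
Occurrences #4 through #6: 3 in total.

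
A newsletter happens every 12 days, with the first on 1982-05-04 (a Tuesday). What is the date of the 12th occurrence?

1982-09-13

The 12th occurrence is 11 intervals after the first: 11 × 12 = 132 days after 1982-05-04.
May has 31 days — 27 days to the end of May leaves 105.
June has 30 days (75 left).
July has 31 days (44 left).
August has 31 days (13 left).
13 days into September → 1982-09-13.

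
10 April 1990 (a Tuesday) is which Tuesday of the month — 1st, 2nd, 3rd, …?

2nd

Day 10 falls in week ⌈10/7⌉ of the month.
Days 1–7 hold the 1st Tuesday, 8–14 the 2nd, 15–21 the 3rd, 22–28 the 4th, 29–31 the 5th.
10 is in the range for the 2nd.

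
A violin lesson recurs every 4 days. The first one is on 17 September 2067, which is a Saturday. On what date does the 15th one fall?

The 15th occurrence is 14 intervals after the first: 14 × 4 = 56 days after 17 September 2067.
September has 30 days — 13 days to the end of September leaves 43.
October has 31 days (12 left).
12 days into November → 12 November 2067.

12 November 2067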